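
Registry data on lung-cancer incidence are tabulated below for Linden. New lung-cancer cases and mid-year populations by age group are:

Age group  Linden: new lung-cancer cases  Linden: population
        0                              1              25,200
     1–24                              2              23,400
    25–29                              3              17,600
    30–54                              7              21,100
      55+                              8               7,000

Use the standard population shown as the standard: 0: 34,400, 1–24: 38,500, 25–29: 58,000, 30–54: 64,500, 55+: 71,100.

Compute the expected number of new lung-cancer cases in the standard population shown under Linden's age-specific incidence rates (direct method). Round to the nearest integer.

Age-specific rates per 100,000 for Linden: 3.97, 8.55, 17.05, 33.18, 114.29.
Expected new lung-cancer cases = Σ (standard pop × age-specific rate ÷ 100,000)
= 34,400×3.97/100,000 + 38,500×8.55/100,000 + 58,000×17.05/100,000 + 64,500×33.18/100,000 + 71,100×114.29/100,000
= 1.37 + 3.29 + 9.89 + 21.40 + 81.26 = 117.20.

117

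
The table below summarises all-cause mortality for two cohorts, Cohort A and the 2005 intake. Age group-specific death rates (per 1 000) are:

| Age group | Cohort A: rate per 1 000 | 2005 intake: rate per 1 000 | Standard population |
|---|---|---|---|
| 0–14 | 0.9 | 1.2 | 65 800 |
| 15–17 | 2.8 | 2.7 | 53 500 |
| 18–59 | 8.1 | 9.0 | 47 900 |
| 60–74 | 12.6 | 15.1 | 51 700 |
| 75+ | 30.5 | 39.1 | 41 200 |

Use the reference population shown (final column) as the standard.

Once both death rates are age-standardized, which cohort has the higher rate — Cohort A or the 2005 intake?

Standard total = 260 100; weights = 0.2530, 0.2057, 0.1842, 0.1988, 0.1584.
Cohort A: 0.2530×0.9 + 0.2057×2.8 + 0.1842×8.1 + 0.1988×12.6 + 0.1584×30.5 = 9.6310 per 1 000.
The 2005 intake: 0.2530×1.2 + 0.2057×2.7 + 0.1842×9.0 + 0.1988×15.1 + 0.1584×39.1 = 11.7113 per 1 000.

2005 intake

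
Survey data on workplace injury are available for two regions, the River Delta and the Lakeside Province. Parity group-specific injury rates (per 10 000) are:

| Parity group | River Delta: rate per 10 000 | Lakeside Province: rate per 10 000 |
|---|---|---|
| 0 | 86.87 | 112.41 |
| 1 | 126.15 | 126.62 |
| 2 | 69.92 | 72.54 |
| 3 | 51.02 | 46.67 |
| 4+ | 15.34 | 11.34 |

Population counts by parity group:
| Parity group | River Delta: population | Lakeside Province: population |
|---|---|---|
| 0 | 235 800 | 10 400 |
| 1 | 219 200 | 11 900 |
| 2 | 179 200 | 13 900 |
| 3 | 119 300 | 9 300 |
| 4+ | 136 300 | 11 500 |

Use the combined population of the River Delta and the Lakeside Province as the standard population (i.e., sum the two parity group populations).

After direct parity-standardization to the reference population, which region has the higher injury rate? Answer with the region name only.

Combined standard total = 946 800; weights = 0.2600, 0.2441, 0.2040, 0.1358, 0.1561.
The River Delta: 0.2600×86.87 + 0.2441×126.15 + 0.2040×69.92 + 0.1358×51.02 + 0.1561×15.34 = 76.9652 per 10 000.
The Lakeside Province: 0.2600×112.41 + 0.2441×126.62 + 0.2040×72.54 + 0.1358×46.67 + 0.1561×11.34 = 83.0403 per 10 000.
The crude rates (77.37 vs 74.54) would put the River Delta higher, but that reflects its parity composition; once standardized to a common parity structure, the Lakeside Province has the higher underlying rate.

Lakeside Province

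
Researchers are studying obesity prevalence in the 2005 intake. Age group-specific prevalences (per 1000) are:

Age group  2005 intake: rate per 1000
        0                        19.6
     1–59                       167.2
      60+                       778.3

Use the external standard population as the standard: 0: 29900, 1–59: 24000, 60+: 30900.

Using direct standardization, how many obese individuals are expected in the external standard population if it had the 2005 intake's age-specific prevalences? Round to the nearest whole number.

28648

Expected obese individuals = Σ (standard pop × age-specific rate ÷ 1000)
= 29900×19.6/1000 + 24000×167.2/1000 + 30900×778.3/1000
= 586.04 + 4012.80 + 24049.47 = 28648.31.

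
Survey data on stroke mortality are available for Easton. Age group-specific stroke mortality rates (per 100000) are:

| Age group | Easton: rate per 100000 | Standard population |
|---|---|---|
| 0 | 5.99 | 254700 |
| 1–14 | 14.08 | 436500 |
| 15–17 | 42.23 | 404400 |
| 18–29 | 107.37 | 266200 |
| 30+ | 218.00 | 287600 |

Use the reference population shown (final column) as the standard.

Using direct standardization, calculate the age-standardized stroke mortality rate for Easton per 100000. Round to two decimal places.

Standard total = 1649400; weights = 0.1544, 0.2646, 0.2452, 0.1614, 0.1744.
Standardized rate: 0.1544×5.99 + 0.2646×14.08 + 0.2452×42.23 + 0.1614×107.37 + 0.1744×218.00 = 70.3456 per 100000.

70.35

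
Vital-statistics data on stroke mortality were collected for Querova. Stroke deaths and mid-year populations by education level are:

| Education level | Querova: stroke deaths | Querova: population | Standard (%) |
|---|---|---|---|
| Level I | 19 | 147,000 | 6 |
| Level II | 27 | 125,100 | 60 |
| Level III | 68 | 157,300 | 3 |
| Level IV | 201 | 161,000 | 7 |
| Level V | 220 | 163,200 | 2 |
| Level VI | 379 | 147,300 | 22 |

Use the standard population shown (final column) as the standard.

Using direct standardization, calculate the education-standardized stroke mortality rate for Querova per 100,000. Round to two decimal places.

83.06

Education-specific rates per 100,000 for Querova: 12.93, 21.58, 43.23, 124.84, 134.80, 257.30.
Standard weights: 0.06, 0.60, 0.03, 0.07, 0.02, 0.22.
Standardized rate: 0.0600×12.93 + 0.6000×21.58 + 0.0300×43.23 + 0.0700×124.84 + 0.0200×134.80 + 0.2200×257.30 = 83.0628 per 100,000.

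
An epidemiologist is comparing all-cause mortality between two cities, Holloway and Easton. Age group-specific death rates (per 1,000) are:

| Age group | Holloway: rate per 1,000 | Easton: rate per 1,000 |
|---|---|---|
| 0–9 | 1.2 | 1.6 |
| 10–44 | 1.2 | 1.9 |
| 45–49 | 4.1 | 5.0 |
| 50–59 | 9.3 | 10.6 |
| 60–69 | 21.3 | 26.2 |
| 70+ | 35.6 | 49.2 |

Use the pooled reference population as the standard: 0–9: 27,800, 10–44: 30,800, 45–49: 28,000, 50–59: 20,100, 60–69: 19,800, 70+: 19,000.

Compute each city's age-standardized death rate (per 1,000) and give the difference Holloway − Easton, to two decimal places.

-3.02

Standard total = 145,500; weights = 0.1911, 0.2117, 0.1924, 0.1381, 0.1361, 0.1306.
Holloway: 0.1911×1.2 + 0.2117×1.2 + 0.1924×4.1 + 0.1381×9.3 + 0.1361×21.3 + 0.1306×35.6 = 10.1044 per 1,000.
Easton: 0.1911×1.6 + 0.2117×1.9 + 0.1924×5.0 + 0.1381×10.6 + 0.1361×26.2 + 0.1306×49.2 = 13.1245 per 1,000.
Difference = 10.1044 − 13.1245 = -3.0201.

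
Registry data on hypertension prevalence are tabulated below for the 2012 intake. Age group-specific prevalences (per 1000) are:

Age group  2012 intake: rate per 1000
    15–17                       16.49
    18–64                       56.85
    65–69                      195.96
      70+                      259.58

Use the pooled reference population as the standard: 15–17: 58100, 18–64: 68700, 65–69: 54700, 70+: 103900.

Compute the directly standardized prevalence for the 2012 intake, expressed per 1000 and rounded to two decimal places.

Standard total = 285400; weights = 0.2036, 0.2407, 0.1917, 0.3641.
Standardized rate: 0.2036×16.49 + 0.2407×56.85 + 0.1917×195.96 + 0.3641×259.58 = 149.0996 per 1000.

149.10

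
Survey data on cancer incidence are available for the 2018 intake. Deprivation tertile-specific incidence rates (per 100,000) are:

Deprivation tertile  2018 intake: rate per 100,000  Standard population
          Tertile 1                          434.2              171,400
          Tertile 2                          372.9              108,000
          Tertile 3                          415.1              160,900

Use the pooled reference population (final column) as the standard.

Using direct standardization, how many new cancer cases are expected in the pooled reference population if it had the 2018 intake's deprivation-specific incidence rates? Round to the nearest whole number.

1815

Expected new cancer cases = Σ (standard pop × deprivation-specific rate ÷ 100,000)
= 171,400×434.2/100,000 + 108,000×372.9/100,000 + 160,900×415.1/100,000
= 744.22 + 402.73 + 667.90 = 1814.85.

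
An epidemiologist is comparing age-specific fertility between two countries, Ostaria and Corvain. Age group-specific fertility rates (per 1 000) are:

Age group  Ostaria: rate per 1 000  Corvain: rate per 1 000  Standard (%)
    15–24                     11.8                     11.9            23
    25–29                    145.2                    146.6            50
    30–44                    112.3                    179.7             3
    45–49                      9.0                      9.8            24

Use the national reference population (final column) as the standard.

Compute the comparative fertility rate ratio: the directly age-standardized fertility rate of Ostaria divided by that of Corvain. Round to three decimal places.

Standard weights: 0.23, 0.50, 0.03, 0.24.
Ostaria: 0.2300×11.8 + 0.5000×145.2 + 0.0300×112.3 + 0.2400×9.0 = 80.8430 per 1 000.
Corvain: 0.2300×11.9 + 0.5000×146.6 + 0.0300×179.7 + 0.2400×9.8 = 83.7800 per 1 000.
Ratio = 80.8430 ÷ 83.7800 = 0.96494.

0.965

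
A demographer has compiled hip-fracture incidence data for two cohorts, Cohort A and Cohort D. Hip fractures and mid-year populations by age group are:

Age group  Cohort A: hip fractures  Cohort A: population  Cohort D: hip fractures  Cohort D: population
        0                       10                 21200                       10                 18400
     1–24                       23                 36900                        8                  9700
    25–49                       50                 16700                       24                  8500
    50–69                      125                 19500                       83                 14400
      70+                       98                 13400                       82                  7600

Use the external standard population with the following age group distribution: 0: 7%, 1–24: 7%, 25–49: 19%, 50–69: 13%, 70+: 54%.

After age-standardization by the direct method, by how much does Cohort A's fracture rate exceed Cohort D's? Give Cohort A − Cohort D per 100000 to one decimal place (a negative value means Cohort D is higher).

-178.0

Age-specific rates per 100000 for Cohort A: 47.17, 62.33, 299.40, 641.03, 731.34.
For Cohort D: 54.35, 82.47, 282.35, 576.39, 1078.95.
Standard weights: 0.07, 0.07, 0.19, 0.13, 0.54.
Cohort A: 0.0700×47.17 + 0.0700×62.33 + 0.1900×299.40 + 0.1300×641.03 + 0.5400×731.34 = 542.8100 per 100000.
Cohort D: 0.0700×54.35 + 0.0700×82.47 + 0.1900×282.35 + 0.1300×576.39 + 0.5400×1078.95 = 720.7867 per 100000.
Difference = 542.8100 − 720.7867 = -177.9768.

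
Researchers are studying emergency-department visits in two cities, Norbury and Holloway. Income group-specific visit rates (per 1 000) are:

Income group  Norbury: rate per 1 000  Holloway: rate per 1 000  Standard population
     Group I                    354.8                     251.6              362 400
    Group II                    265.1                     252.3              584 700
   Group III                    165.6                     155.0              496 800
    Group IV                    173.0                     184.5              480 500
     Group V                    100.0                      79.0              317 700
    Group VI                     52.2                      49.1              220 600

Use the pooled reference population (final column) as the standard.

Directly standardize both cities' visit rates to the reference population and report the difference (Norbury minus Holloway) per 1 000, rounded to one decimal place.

21.1

Standard total = 2 462 700; weights = 0.1472, 0.2374, 0.2017, 0.1951, 0.1290, 0.0896.
Norbury: 0.1472×354.8 + 0.2374×265.1 + 0.2017×165.6 + 0.1951×173.0 + 0.1290×100.0 + 0.0896×52.2 = 199.8885 per 1 000.
Holloway: 0.1472×251.6 + 0.2374×252.3 + 0.2017×155.0 + 0.1951×184.5 + 0.1290×79.0 + 0.0896×49.1 = 178.7817 per 1 000.
Difference = 199.8885 − 178.7817 = 21.1068.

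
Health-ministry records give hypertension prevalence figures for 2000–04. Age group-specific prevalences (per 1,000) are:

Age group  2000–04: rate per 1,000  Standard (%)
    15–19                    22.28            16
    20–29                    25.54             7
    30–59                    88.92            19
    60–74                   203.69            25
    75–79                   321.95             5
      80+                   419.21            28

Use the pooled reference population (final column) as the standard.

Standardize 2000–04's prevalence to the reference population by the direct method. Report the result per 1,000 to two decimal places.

Standard weights: 0.16, 0.07, 0.19, 0.25, 0.05, 0.28.
Standardized rate: 0.1600×22.28 + 0.0700×25.54 + 0.1900×88.92 + 0.2500×203.69 + 0.0500×321.95 + 0.2800×419.21 = 206.6462 per 1,000.

206.65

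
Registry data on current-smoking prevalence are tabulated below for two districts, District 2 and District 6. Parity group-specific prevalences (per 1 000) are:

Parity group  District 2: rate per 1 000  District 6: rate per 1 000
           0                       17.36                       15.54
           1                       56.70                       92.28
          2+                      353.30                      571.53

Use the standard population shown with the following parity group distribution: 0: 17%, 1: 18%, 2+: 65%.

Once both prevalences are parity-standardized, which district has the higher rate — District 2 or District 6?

District 6

Standard weights: 0.17, 0.18, 0.65.
District 2: 0.1700×17.36 + 0.1800×56.70 + 0.6500×353.30 = 242.8022 per 1 000.
District 6: 0.1700×15.54 + 0.1800×92.28 + 0.6500×571.53 = 390.7467 per 1 000.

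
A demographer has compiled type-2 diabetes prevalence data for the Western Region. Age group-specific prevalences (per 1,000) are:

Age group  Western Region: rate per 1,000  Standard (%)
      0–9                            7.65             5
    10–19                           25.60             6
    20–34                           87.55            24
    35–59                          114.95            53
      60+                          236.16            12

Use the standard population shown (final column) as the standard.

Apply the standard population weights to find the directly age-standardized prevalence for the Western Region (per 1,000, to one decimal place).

Standard weights: 0.05, 0.06, 0.24, 0.53, 0.12.
Standardized rate: 0.0500×7.65 + 0.0600×25.60 + 0.2400×87.55 + 0.5300×114.95 + 0.1200×236.16 = 112.1932 per 1,000.

112.2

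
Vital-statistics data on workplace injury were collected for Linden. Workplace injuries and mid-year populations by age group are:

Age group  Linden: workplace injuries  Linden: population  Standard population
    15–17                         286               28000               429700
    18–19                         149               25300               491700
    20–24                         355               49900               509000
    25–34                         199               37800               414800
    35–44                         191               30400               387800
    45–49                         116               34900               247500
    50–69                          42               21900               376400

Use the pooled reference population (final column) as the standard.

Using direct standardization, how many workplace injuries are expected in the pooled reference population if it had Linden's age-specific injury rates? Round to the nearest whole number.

17071

Age-specific rates per 10000 for Linden: 102.14, 58.89, 71.14, 52.65, 62.83, 33.24, 19.18.
Expected workplace injuries = Σ (standard pop × age-specific rate ÷ 10000)
= 429700×102.14/10000 + 491700×58.89/10000 + 509000×71.14/10000 + 414800×52.65/10000 + 387800×62.83/10000 + 247500×33.24/10000 + 376400×19.18/10000
= 4389.08 + 2895.78 + 3621.14 + 2183.74 + 2436.51 + 822.64 + 721.86 = 17070.74.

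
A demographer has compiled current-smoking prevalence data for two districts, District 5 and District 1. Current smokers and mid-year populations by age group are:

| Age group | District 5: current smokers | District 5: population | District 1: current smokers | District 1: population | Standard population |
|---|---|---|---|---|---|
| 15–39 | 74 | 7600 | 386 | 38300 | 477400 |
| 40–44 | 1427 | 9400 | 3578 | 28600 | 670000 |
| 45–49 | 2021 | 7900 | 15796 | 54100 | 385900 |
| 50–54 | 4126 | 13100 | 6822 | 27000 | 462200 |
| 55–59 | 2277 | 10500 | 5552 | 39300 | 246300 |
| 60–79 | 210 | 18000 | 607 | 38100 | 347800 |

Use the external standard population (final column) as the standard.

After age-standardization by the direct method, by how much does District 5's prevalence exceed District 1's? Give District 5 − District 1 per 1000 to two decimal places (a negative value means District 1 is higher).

19.19

Age-specific rates per 1000 for District 5: 9.737, 151.809, 255.823, 314.962, 216.857, 11.667.
For District 1: 10.078, 125.105, 291.978, 252.667, 141.272, 15.932.
Standard total = 2589600; weights = 0.1844, 0.2587, 0.1490, 0.1785, 0.0951, 0.1343.
District 5: 0.1844×9.737 + 0.2587×151.809 + 0.1490×255.823 + 0.1785×314.962 + 0.0951×216.857 + 0.1343×11.667 = 157.6023 per 1000.
District 1: 0.1844×10.078 + 0.2587×125.105 + 0.1490×291.978 + 0.1785×252.667 + 0.0951×141.272 + 0.1343×15.932 = 138.4094 per 1000.
Difference = 157.6023 − 138.4094 = 19.1930.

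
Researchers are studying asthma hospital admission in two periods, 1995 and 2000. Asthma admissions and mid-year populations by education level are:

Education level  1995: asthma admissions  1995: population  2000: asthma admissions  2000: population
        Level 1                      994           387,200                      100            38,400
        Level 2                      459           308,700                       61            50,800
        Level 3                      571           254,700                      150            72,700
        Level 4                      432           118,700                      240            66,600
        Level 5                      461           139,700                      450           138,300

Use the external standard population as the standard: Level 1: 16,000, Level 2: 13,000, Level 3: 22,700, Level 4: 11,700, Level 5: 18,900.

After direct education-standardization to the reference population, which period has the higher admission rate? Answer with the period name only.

1995

Education-specific rates per 10,000 for 1995: 25.67, 14.87, 22.42, 36.39, 33.00.
For 2000: 26.04, 12.01, 20.63, 36.04, 32.54.
Standard total = 82,300; weights = 0.1944, 0.1580, 0.2758, 0.1422, 0.2296.
1995: 0.1944×25.67 + 0.1580×14.87 + 0.2758×22.42 + 0.1422×36.39 + 0.2296×33.00 = 26.2751 per 10,000.
2000: 0.1944×26.04 + 0.1580×12.01 + 0.2758×20.63 + 0.1422×36.04 + 0.2296×32.54 = 25.2457 per 10,000.
The crude rates (24.13 vs 27.29) would put 2000 higher, but that reflects its education composition; once standardized to a common education structure, 1995 has the higher underlying rate.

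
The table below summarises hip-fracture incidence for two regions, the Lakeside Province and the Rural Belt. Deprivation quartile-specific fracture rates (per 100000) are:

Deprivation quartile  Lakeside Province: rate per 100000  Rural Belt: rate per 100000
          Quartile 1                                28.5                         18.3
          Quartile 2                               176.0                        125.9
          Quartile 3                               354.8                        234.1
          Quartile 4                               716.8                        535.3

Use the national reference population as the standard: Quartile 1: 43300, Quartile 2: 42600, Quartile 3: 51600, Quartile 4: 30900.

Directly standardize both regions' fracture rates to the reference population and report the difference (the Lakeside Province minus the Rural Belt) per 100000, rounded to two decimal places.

Standard total = 168400; weights = 0.2571, 0.2530, 0.3064, 0.1835.
The Lakeside Province: 0.2571×28.5 + 0.2530×176.0 + 0.3064×354.8 + 0.1835×716.8 = 292.0929 per 100000.
The Rural Belt: 0.2571×18.3 + 0.2530×125.9 + 0.3064×234.1 + 0.1835×535.3 = 206.5087 per 100000.
Difference = 292.0929 − 206.5087 = 85.5843.

85.58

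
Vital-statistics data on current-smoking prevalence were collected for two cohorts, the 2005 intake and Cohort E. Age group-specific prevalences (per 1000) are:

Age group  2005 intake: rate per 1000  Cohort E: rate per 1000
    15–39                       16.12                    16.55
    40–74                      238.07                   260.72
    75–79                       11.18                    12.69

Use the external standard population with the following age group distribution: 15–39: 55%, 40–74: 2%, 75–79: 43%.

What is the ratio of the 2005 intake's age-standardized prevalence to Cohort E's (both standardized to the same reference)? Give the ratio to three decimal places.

0.932

Standard weights: 0.55, 0.02, 0.43.
The 2005 intake: 0.5500×16.12 + 0.0200×238.07 + 0.4300×11.18 = 18.4348 per 1000.
Cohort E: 0.5500×16.55 + 0.0200×260.72 + 0.4300×12.69 = 19.7736 per 1000.
Ratio = 18.4348 ÷ 19.7736 = 0.93229.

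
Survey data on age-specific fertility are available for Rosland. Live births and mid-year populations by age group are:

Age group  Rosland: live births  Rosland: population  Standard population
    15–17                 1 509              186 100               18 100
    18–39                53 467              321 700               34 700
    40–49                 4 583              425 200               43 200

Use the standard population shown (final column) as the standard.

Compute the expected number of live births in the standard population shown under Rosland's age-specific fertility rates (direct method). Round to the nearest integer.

6380

Age-specific rates per 1 000 for Rosland: 8.109, 166.201, 10.778.
Expected live births = Σ (standard pop × age-specific rate ÷ 1 000)
= 18 100×8.109/1 000 + 34 700×166.201/1 000 + 43 200×10.778/1 000
= 146.76 + 5767.19 + 465.63 = 6379.58.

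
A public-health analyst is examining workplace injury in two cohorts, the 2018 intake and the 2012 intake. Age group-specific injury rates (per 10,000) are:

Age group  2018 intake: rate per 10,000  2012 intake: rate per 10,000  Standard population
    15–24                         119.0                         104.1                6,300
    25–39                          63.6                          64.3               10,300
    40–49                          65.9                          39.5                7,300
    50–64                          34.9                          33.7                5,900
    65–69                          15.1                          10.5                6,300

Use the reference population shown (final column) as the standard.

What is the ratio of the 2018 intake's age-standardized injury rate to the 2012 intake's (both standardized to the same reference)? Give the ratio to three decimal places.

1.169

Standard total = 36,100; weights = 0.1745, 0.2853, 0.2022, 0.1634, 0.1745.
The 2018 intake: 0.1745×119.0 + 0.2853×63.6 + 0.2022×65.9 + 0.1634×34.9 + 0.1745×15.1 = 60.5787 per 10,000.
The 2012 intake: 0.1745×104.1 + 0.2853×64.3 + 0.2022×39.5 + 0.1634×33.7 + 0.1745×10.5 = 51.8407 per 10,000.
Ratio = 60.5787 ÷ 51.8407 = 1.16855.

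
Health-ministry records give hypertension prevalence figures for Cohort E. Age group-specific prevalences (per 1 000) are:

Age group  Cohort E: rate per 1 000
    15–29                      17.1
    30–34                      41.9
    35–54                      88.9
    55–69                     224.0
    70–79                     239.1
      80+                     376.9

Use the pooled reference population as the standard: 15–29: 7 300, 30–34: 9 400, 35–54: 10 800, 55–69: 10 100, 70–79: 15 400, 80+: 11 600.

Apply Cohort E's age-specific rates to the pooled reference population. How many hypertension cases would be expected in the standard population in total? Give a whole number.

11795

Expected hypertension cases = Σ (standard pop × age-specific rate ÷ 1 000)
= 7 300×17.1/1 000 + 9 400×41.9/1 000 + 10 800×88.9/1 000 + 10 100×224.0/1 000 + 15 400×239.1/1 000 + 11 600×376.9/1 000
= 124.83 + 393.86 + 960.12 + 2262.40 + 3682.14 + 4372.04 = 11795.39.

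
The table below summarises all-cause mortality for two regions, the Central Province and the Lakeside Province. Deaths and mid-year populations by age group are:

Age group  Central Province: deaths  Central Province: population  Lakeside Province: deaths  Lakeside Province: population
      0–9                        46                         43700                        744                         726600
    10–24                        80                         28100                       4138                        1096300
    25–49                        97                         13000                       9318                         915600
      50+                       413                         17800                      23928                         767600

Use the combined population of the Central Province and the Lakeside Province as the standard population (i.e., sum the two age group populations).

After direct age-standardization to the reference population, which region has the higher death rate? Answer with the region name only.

Age-specific rates per 1000 for the Central Province: 1.053, 2.847, 7.462, 23.202.
For the Lakeside Province: 1.024, 3.775, 10.177, 31.172.
Combined standard total = 3608700; weights = 0.2135, 0.3116, 0.2573, 0.2176.
The Central Province: 0.2135×1.053 + 0.3116×2.847 + 0.2573×7.462 + 0.2176×23.202 = 8.0815 per 1000.
The Lakeside Province: 0.2135×1.024 + 0.3116×3.775 + 0.2573×10.177 + 0.2176×31.172 = 10.7978 per 1000.

Lakeside Province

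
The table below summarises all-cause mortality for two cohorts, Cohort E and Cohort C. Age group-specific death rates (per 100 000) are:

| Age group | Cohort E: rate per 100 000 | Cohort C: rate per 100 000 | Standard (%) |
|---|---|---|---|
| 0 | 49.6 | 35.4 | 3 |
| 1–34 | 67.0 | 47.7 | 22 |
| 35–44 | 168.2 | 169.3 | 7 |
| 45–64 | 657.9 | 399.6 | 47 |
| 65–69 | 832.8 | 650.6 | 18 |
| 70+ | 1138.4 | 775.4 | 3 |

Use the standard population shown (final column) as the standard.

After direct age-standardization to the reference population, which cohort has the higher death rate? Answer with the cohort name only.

Standard weights: 0.03, 0.22, 0.07, 0.47, 0.18, 0.03.
Cohort E: 0.0300×49.6 + 0.2200×67.0 + 0.0700×168.2 + 0.4700×657.9 + 0.1800×832.8 + 0.0300×1138.4 = 521.2710 per 100 000.
Cohort C: 0.0300×35.4 + 0.2200×47.7 + 0.0700×169.3 + 0.4700×399.6 + 0.1800×650.6 + 0.0300×775.4 = 351.5890 per 100 000.

Cohort E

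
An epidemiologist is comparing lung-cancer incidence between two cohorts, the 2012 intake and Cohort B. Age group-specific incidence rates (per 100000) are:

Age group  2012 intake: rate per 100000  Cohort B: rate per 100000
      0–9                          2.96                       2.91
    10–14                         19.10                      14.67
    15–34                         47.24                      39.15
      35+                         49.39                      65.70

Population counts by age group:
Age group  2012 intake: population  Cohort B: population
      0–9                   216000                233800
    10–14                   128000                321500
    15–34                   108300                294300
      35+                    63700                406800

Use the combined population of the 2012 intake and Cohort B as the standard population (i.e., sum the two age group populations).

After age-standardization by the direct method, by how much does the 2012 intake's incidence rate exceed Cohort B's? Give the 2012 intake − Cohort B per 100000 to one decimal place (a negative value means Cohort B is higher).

Combined standard total = 1772400; weights = 0.2538, 0.2536, 0.2271, 0.2655.
The 2012 intake: 0.2538×2.96 + 0.2536×19.10 + 0.2271×47.24 + 0.2655×49.39 = 29.4367 per 100000.
Cohort B: 0.2538×2.91 + 0.2536×14.67 + 0.2271×39.15 + 0.2655×65.70 = 30.7926 per 100000.
Difference = 29.4367 − 30.7926 = -1.3558.

-1.4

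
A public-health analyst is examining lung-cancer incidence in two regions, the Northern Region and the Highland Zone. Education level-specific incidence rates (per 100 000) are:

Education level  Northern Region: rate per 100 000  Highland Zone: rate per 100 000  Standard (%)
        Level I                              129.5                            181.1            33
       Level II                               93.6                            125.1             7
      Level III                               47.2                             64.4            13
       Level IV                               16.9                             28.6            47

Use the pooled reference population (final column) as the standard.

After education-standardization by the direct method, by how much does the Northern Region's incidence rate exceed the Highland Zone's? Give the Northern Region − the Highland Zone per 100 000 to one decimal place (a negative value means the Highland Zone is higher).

Standard weights: 0.33, 0.07, 0.13, 0.47.
The Northern Region: 0.3300×129.5 + 0.0700×93.6 + 0.1300×47.2 + 0.4700×16.9 = 63.3660 per 100 000.
The Highland Zone: 0.3300×181.1 + 0.0700×125.1 + 0.1300×64.4 + 0.4700×28.6 = 90.3340 per 100 000.
Difference = 63.3660 − 90.3340 = -26.9680.

-27.0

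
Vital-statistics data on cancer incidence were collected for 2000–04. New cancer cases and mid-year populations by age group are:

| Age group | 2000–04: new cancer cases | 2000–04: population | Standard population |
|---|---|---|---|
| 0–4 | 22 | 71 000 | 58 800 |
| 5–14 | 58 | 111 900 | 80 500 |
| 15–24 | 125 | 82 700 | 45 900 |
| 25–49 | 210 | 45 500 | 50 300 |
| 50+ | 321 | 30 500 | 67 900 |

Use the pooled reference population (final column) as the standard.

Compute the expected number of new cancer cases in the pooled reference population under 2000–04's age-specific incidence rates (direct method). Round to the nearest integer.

1076

Age-specific rates per 100 000 for 2000–04: 30.99, 51.83, 151.15, 461.54, 1052.46.
Expected new cancer cases = Σ (standard pop × age-specific rate ÷ 100 000)
= 58 800×30.99/100 000 + 80 500×51.83/100 000 + 45 900×151.15/100 000 + 50 300×461.54/100 000 + 67 900×1052.46/100 000
= 18.22 + 41.72 + 69.38 + 232.15 + 714.62 = 1076.10.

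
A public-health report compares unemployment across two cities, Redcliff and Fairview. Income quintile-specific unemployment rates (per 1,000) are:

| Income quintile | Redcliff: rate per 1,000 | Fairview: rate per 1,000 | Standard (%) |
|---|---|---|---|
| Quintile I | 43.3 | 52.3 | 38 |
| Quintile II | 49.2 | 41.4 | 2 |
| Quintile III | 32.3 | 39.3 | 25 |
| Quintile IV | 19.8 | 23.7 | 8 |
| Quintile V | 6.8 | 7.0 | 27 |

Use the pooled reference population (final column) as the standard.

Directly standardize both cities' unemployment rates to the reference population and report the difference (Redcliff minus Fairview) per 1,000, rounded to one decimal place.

-5.4

Standard weights: 0.38, 0.02, 0.25, 0.08, 0.27.
Redcliff: 0.3800×43.3 + 0.0200×49.2 + 0.2500×32.3 + 0.0800×19.8 + 0.2700×6.8 = 28.9330 per 1,000.
Fairview: 0.3800×52.3 + 0.0200×41.4 + 0.2500×39.3 + 0.0800×23.7 + 0.2700×7.0 = 34.3130 per 1,000.
Difference = 28.9330 − 34.3130 = -5.3800.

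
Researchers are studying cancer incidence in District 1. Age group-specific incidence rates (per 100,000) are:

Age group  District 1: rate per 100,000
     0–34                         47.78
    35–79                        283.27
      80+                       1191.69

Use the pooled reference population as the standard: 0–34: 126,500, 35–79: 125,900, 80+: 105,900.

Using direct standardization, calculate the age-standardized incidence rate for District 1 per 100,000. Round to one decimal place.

Standard total = 358,300; weights = 0.3531, 0.3514, 0.2956.
Standardized rate: 0.3531×47.78 + 0.3514×283.27 + 0.2956×1191.69 = 468.6236 per 100,000.

468.6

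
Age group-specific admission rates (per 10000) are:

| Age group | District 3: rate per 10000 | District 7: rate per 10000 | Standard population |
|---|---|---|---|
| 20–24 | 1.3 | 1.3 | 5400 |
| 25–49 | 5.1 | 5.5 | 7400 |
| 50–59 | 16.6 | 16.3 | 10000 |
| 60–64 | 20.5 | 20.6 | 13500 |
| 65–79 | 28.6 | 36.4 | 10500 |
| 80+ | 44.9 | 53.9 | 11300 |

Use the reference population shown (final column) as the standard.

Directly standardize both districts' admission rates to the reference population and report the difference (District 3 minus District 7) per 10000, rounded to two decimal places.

-3.18

Standard total = 58100; weights = 0.0929, 0.1274, 0.1721, 0.2324, 0.1807, 0.1945.
District 3: 0.0929×1.3 + 0.1274×5.1 + 0.1721×16.6 + 0.2324×20.5 + 0.1807×28.6 + 0.1945×44.9 = 22.2923 per 10000.
District 7: 0.0929×1.3 + 0.1274×5.5 + 0.1721×16.3 + 0.2324×20.6 + 0.1807×36.4 + 0.1945×53.9 = 25.4749 per 10000.
Difference = 22.2923 − 25.4749 = -3.1826.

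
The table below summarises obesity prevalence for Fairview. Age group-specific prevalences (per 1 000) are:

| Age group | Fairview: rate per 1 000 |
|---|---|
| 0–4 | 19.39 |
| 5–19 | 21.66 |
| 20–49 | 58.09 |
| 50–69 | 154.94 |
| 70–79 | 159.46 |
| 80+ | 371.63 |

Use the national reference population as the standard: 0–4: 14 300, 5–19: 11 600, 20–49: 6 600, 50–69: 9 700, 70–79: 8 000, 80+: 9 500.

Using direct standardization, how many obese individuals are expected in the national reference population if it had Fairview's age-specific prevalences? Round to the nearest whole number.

7221

Expected obese individuals = Σ (standard pop × age-specific rate ÷ 1 000)
= 14 300×19.39/1 000 + 11 600×21.66/1 000 + 6 600×58.09/1 000 + 9 700×154.94/1 000 + 8 000×159.46/1 000 + 9 500×371.63/1 000
= 277.28 + 251.26 + 383.39 + 1502.92 + 1275.68 + 3530.49 = 7221.01.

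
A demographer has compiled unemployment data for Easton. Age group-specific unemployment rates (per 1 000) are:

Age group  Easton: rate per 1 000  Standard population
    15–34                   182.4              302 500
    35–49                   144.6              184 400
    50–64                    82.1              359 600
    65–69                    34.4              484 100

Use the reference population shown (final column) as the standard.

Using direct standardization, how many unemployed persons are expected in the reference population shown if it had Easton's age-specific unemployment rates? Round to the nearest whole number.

Expected unemployed persons = Σ (standard pop × age-specific rate ÷ 1 000)
= 302 500×182.4/1 000 + 184 400×144.6/1 000 + 359 600×82.1/1 000 + 484 100×34.4/1 000
= 55176.00 + 26664.24 + 29523.16 + 16653.04 = 128016.44.

128016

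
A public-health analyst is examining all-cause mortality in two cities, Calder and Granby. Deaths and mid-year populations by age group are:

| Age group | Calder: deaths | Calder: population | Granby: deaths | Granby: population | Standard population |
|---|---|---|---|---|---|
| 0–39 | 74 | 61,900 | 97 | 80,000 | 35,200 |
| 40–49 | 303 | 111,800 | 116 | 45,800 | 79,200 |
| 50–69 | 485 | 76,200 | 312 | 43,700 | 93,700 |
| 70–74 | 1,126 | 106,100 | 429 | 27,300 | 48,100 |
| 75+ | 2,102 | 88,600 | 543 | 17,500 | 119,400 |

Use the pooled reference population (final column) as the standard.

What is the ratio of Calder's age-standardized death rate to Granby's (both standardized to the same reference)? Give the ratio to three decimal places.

0.781

Age-specific rates per 1,000 for Calder: 1.195, 2.710, 6.365, 10.613, 23.725.
For Granby: 1.213, 2.533, 7.140, 15.714, 31.029.
Standard total = 375,600; weights = 0.0937, 0.2109, 0.2495, 0.1281, 0.3179.
Calder: 0.0937×1.195 + 0.2109×2.710 + 0.2495×6.365 + 0.1281×10.613 + 0.3179×23.725 = 11.1723 per 1,000.
Granby: 0.0937×1.213 + 0.2109×2.533 + 0.2495×7.140 + 0.1281×15.714 + 0.3179×31.029 = 14.3049 per 1,000.
Ratio = 11.1723 ÷ 14.3049 = 0.78101.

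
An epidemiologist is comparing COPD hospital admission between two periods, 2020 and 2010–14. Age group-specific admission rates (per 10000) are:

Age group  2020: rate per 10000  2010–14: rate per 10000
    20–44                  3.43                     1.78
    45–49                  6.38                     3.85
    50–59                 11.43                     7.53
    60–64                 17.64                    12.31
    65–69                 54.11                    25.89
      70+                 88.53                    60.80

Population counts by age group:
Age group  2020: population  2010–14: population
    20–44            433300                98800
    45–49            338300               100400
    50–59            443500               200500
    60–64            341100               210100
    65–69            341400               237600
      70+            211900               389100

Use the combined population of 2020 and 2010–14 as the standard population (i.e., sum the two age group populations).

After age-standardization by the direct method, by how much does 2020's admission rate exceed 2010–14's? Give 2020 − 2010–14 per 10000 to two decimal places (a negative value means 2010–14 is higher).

12.09

Combined standard total = 3346000; weights = 0.1590, 0.1311, 0.1925, 0.1647, 0.1730, 0.1796.
2020: 0.1590×3.43 + 0.1311×6.38 + 0.1925×11.43 + 0.1647×17.64 + 0.1730×54.11 + 0.1796×88.53 = 31.7526 per 10000.
2010–14: 0.1590×1.78 + 0.1311×3.85 + 0.1925×7.53 + 0.1647×12.31 + 0.1730×25.89 + 0.1796×60.80 = 19.6658 per 10000.
Difference = 31.7526 − 19.6658 = 12.0868.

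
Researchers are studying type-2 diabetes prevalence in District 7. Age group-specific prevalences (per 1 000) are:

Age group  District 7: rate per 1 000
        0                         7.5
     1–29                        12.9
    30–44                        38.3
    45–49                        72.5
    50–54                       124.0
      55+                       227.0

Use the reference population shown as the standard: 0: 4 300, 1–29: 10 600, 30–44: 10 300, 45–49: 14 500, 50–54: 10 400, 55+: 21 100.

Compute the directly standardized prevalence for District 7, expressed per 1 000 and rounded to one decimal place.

Standard total = 71 200; weights = 0.0604, 0.1489, 0.1447, 0.2037, 0.1461, 0.2963.
Standardized rate: 0.0604×7.5 + 0.1489×12.9 + 0.1447×38.3 + 0.2037×72.5 + 0.1461×124.0 + 0.2963×227.0 = 108.0622 per 1 000.

108.1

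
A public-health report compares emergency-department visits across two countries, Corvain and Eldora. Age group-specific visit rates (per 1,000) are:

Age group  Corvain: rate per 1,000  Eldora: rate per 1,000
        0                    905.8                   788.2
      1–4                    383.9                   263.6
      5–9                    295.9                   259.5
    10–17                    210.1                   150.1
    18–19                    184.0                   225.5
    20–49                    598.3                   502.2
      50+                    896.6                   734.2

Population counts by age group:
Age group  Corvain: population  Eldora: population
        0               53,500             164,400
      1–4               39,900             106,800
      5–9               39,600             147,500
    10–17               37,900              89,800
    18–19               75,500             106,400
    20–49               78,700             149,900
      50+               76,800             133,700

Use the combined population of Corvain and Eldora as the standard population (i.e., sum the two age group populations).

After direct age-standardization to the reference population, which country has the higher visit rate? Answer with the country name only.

Corvain

Combined standard total = 1,300,400; weights = 0.1676, 0.1128, 0.1439, 0.0982, 0.1399, 0.1758, 0.1619.
Corvain: 0.1676×905.8 + 0.1128×383.9 + 0.1439×295.9 + 0.0982×210.1 + 0.1399×184.0 + 0.1758×598.3 + 0.1619×896.6 = 534.3432 per 1,000.
Eldora: 0.1676×788.2 + 0.1128×263.6 + 0.1439×259.5 + 0.0982×150.1 + 0.1399×225.5 + 0.1758×502.2 + 0.1619×734.2 = 452.5604 per 1,000.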